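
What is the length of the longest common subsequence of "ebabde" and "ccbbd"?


LCS of "ebabde" and "ccbbd"
DP table:
           c    c    b    b    d
      0    0    0    0    0    0
  e   0    0    0    0    0    0
  b   0    0    0    1    1    1
  a   0    0    0    1    1    1
  b   0    0    0    1    2    2
  d   0    0    0    1    2    3
  e   0    0    0    1    2    3
LCS length = dp[6][5] = 3

3


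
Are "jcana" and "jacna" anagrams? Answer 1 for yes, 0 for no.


Strings: "jcana", "jacna"
Sorted first:  aacjn
Sorted second: aacjn
Sorted forms match => anagrams

1


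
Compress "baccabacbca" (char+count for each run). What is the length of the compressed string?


Input: baccabacbca
Runs:
  'b' x 1 => "b1"
  'a' x 1 => "a1"
  'c' x 2 => "c2"
  'a' x 1 => "a1"
  'b' x 1 => "b1"
  'a' x 1 => "a1"
  'c' x 1 => "c1"
  'b' x 1 => "b1"
  'c' x 1 => "c1"
  'a' x 1 => "a1"
Compressed: "b1a1c2a1b1a1c1b1c1a1"
Compressed length: 20

20


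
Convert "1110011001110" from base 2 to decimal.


Input: "1110011001110" in base 2
Positional expansion:
  Digit '1' (value 1) x 2^12 = 4096
  Digit '1' (value 1) x 2^11 = 2048
  Digit '1' (value 1) x 2^10 = 1024
  Digit '0' (value 0) x 2^9 = 0
  Digit '0' (value 0) x 2^8 = 0
  Digit '1' (value 1) x 2^7 = 128
  Digit '1' (value 1) x 2^6 = 64
  Digit '0' (value 0) x 2^5 = 0
  Digit '0' (value 0) x 2^4 = 0
  Digit '1' (value 1) x 2^3 = 8
  Digit '1' (value 1) x 2^2 = 4
  Digit '1' (value 1) x 2^1 = 2
  Digit '0' (value 0) x 2^0 = 0
Sum = 7374

7374


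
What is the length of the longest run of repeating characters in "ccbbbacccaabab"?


Input: "ccbbbacccaabab"
Scanning for longest run:
  Position 1 ('c'): continues run of 'c', length=2
  Position 2 ('b'): new char, reset run to 1
  Position 3 ('b'): continues run of 'b', length=2
  Position 4 ('b'): continues run of 'b', length=3
  Position 5 ('a'): new char, reset run to 1
  Position 6 ('c'): new char, reset run to 1
  Position 7 ('c'): continues run of 'c', length=2
  Position 8 ('c'): continues run of 'c', length=3
  Position 9 ('a'): new char, reset run to 1
  Position 10 ('a'): continues run of 'a', length=2
  Position 11 ('b'): new char, reset run to 1
  Position 12 ('a'): new char, reset run to 1
  Position 13 ('b'): new char, reset run to 1
Longest run: 'b' with length 3

3


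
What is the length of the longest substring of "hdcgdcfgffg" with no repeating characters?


Input: "hdcgdcfgffg"
Sliding window (track last position of each char):
  Position 0 ('h'): window [0,0] length 1 -- new best
  Position 1 ('d'): window [0,1] length 2 -- new best
  Position 2 ('c'): window [0,2] length 3 -- new best
  Position 3 ('g'): window [0,3] length 4 -- new best
  Position 4 ('d'): repeat (last at 1), move window start to 2
  Position 4 ('d'): window [2,4] length 3
  Position 5 ('c'): repeat (last at 2), move window start to 3
  Position 5 ('c'): window [3,5] length 3
  Position 6 ('f'): window [3,6] length 4
  Position 7 ('g'): repeat (last at 3), move window start to 4
  Position 7 ('g'): window [4,7] length 4
  Position 8 ('f'): repeat (last at 6), move window start to 7
  Position 8 ('f'): window [7,8] length 2
  Position 9 ('f'): repeat (last at 8), move window start to 9
  Position 9 ('f'): window [9,9] length 1
  Position 10 ('g'): window [9,10] length 2
Longest substring with no repeats: "hdcg" with length 4

4


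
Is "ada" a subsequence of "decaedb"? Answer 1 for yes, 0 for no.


Check if "ada" is a subsequence of "decaedb"
Greedy scan:
  Position 0 ('d'): no match needed
  Position 1 ('e'): no match needed
  Position 2 ('c'): no match needed
  Position 3 ('a'): matches sub[0] = 'a'
  Position 4 ('e'): no match needed
  Position 5 ('d'): matches sub[1] = 'd'
  Position 6 ('b'): no match needed
Only matched 2/3 characters => not a subsequence

0


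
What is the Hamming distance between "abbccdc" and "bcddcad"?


Comparing "abbccdc" and "bcddcad" position by position:
  Position 0: 'a' vs 'b' => differ
  Position 1: 'b' vs 'c' => differ
  Position 2: 'b' vs 'd' => differ
  Position 3: 'c' vs 'd' => differ
  Position 4: 'c' vs 'c' => same
  Position 5: 'd' vs 'a' => differ
  Position 6: 'c' vs 'd' => differ
Total differences (Hamming distance): 6

6


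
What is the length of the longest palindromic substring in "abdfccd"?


Input: "abdfccd"
Checking substrings for palindromes:
  [4:6] "cc" (len 2) => palindrome
Longest palindromic substring: "cc" with length 2

2


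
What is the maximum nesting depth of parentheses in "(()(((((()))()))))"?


Input: "(()(((((()))()))))"
Tracking depth:
  Position 0 '(': depth becomes 1
  Position 1 '(': depth becomes 2
  Position 2 ')': depth becomes 1
  Position 3 '(': depth becomes 2
  Position 4 '(': depth becomes 3
  Position 5 '(': depth becomes 4
  Position 6 '(': depth becomes 5
  Position 7 '(': depth becomes 6
  Position 8 '(': depth becomes 7
  Position 9 ')': depth becomes 6
  Position 10 ')': depth becomes 5
  Position 11 ')': depth becomes 4
  Position 12 '(': depth becomes 5
  Position 13 ')': depth becomes 4
  Position 14 ')': depth becomes 3
  Position 15 ')': depth becomes 2
  Position 16 ')': depth becomes 1
  Position 17 ')': depth becomes 0
Maximum depth reached: 7

7


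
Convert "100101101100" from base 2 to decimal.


Input: "100101101100" in base 2
Positional expansion:
  Digit '1' (value 1) x 2^11 = 2048
  Digit '0' (value 0) x 2^10 = 0
  Digit '0' (value 0) x 2^9 = 0
  Digit '1' (value 1) x 2^8 = 256
  Digit '0' (value 0) x 2^7 = 0
  Digit '1' (value 1) x 2^6 = 64
  Digit '1' (value 1) x 2^5 = 32
  Digit '0' (value 0) x 2^4 = 0
  Digit '1' (value 1) x 2^3 = 8
  Digit '1' (value 1) x 2^2 = 4
  Digit '0' (value 0) x 2^1 = 0
  Digit '0' (value 0) x 2^0 = 0
Sum = 2412

2412


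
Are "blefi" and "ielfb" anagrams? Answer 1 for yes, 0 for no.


Strings: "blefi", "ielfb"
Sorted first:  befil
Sorted second: befil
Sorted forms match => anagrams

1


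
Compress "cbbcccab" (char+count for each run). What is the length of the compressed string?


Input: cbbcccab
Runs:
  'c' x 1 => "c1"
  'b' x 2 => "b2"
  'c' x 3 => "c3"
  'a' x 1 => "a1"
  'b' x 1 => "b1"
Compressed: "c1b2c3a1b1"
Compressed length: 10

10


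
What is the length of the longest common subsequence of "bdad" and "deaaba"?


LCS of "bdad" and "deaaba"
DP table:
           d    e    a    a    b    a
      0    0    0    0    0    0    0
  b   0    0    0    0    0    1    1
  d   0    1    1    1    1    1    1
  a   0    1    1    2    2    2    2
  d   0    1    1    2    2    2    2
LCS length = dp[4][6] = 2

2


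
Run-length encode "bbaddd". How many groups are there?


Input: bbaddd
Scanning for consecutive runs:
  Group 1: 'b' x 2 (positions 0-1)
  Group 2: 'a' x 1 (positions 2-2)
  Group 3: 'd' x 3 (positions 3-5)
Total groups: 3

3


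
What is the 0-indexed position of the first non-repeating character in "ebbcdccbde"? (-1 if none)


Input: ebbcdccbde
Character frequencies:
  'b': 3
  'c': 3
  'd': 2
  'e': 2
Scanning left to right for freq == 1:
  Position 0 ('e'): freq=2, skip
  Position 1 ('b'): freq=3, skip
  Position 2 ('b'): freq=3, skip
  Position 3 ('c'): freq=3, skip
  Position 4 ('d'): freq=2, skip
  Position 5 ('c'): freq=3, skip
  Position 6 ('c'): freq=3, skip
  Position 7 ('b'): freq=3, skip
  Position 8 ('d'): freq=2, skip
  Position 9 ('e'): freq=2, skip
  No unique character found => answer = -1

-1


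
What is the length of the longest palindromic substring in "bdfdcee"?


Input: "bdfdcee"
Checking substrings for palindromes:
  [1:4] "dfd" (len 3) => palindrome
  [5:7] "ee" (len 2) => palindrome
Longest palindromic substring: "dfd" with length 3

3


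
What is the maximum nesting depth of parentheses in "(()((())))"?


Input: "(()((())))"
Tracking depth:
  Position 0 '(': depth becomes 1
  Position 1 '(': depth becomes 2
  Position 2 ')': depth becomes 1
  Position 3 '(': depth becomes 2
  Position 4 '(': depth becomes 3
  Position 5 '(': depth becomes 4
  Position 6 ')': depth becomes 3
  Position 7 ')': depth becomes 2
  Position 8 ')': depth becomes 1
  Position 9 ')': depth becomes 0
Maximum depth reached: 4

4


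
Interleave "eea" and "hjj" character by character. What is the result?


Interleaving "eea" and "hjj":
  Position 0: 'e' from first, 'h' from second => "eh"
  Position 1: 'e' from first, 'j' from second => "ej"
  Position 2: 'a' from first, 'j' from second => "aj"
Result: ehejaj

ehejaj


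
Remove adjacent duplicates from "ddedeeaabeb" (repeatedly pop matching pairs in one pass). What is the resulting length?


Input: ddedeeaabeb
Stack-based adjacent duplicate removal:
  Read 'd': push. Stack: d
  Read 'd': matches stack top 'd' => pop. Stack: (empty)
  Read 'e': push. Stack: e
  Read 'd': push. Stack: ed
  Read 'e': push. Stack: ede
  Read 'e': matches stack top 'e' => pop. Stack: ed
  Read 'a': push. Stack: eda
  Read 'a': matches stack top 'a' => pop. Stack: ed
  Read 'b': push. Stack: edb
  Read 'e': push. Stack: edbe
  Read 'b': push. Stack: edbeb
Final stack: "edbeb" (length 5)

5


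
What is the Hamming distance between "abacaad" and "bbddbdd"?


Comparing "abacaad" and "bbddbdd" position by position:
  Position 0: 'a' vs 'b' => differ
  Position 1: 'b' vs 'b' => same
  Position 2: 'a' vs 'd' => differ
  Position 3: 'c' vs 'd' => differ
  Position 4: 'a' vs 'b' => differ
  Position 5: 'a' vs 'd' => differ
  Position 6: 'd' vs 'd' => same
Total differences (Hamming distance): 5

5


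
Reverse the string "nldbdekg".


Input: nldbdekg
Reading characters right to left:
  Position 7: 'g'
  Position 6: 'k'
  Position 5: 'e'
  Position 4: 'd'
  Position 3: 'b'
  Position 2: 'd'
  Position 1: 'l'
  Position 0: 'n'
Reversed: gkedbdln

gkedbdln


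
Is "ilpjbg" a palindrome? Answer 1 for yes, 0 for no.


Input: ilpjbg
Reversed: gbjpli
  Compare pos 0 ('i') with pos 5 ('g'): MISMATCH
  Compare pos 1 ('l') with pos 4 ('b'): MISMATCH
  Compare pos 2 ('p') with pos 3 ('j'): MISMATCH
Result: not a palindrome

0


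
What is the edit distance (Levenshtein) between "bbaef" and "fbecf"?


Computing edit distance: "bbaef" -> "fbecf"
DP table:
           f    b    e    c    f
      0    1    2    3    4    5
  b   1    1    1    2    3    4
  b   2    2    1    2    3    4
  a   3    3    2    2    3    4
  e   4    4    3    2    3    4
  f   5    4    4    3    3    3
Edit distance = dp[5][5] = 3

3


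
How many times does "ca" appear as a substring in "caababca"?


Searching for "ca" in "caababca"
Scanning each position:
  Position 0: "ca" => MATCH
  Position 1: "aa" => no
  Position 2: "ab" => no
  Position 3: "ba" => no
  Position 4: "ab" => no
  Position 5: "bc" => no
  Position 6: "ca" => MATCH
Total occurrences: 2

2


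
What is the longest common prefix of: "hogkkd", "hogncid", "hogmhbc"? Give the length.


Words: hogkkd, hogncid, hogmhbc
  Position 0: all 'h' => match
  Position 1: all 'o' => match
  Position 2: all 'g' => match
  Position 3: ('k', 'n', 'm') => mismatch, stop
LCP = "hog" (length 3)

3


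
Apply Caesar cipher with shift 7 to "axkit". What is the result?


Caesar cipher: shift "axkit" by 7
  'a' (pos 0) + 7 = pos 7 = 'h'
  'x' (pos 23) + 7 = pos 4 = 'e'
  'k' (pos 10) + 7 = pos 17 = 'r'
  'i' (pos 8) + 7 = pos 15 = 'p'
  't' (pos 19) + 7 = pos 0 = 'a'
Result: herpa

herpa


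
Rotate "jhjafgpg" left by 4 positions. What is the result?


Input: "jhjafgpg", rotate left by 4
First 4 characters: "jhja"
Remaining characters: "fgpg"
Concatenate remaining + first: "fgpg" + "jhja" = "fgpgjhja"

fgpgjhja


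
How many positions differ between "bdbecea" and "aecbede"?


Comparing "bdbecea" and "aecbede" position by position:
  Position 0: 'b' vs 'a' => DIFFER
  Position 1: 'd' vs 'e' => DIFFER
  Position 2: 'b' vs 'c' => DIFFER
  Position 3: 'e' vs 'b' => DIFFER
  Position 4: 'c' vs 'e' => DIFFER
  Position 5: 'e' vs 'd' => DIFFER
  Position 6: 'a' vs 'e' => DIFFER
Positions that differ: 7

7


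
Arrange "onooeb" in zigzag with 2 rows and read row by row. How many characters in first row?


Zigzag "onooeb" into 2 rows:
Placing characters:
  'o' => row 0
  'n' => row 1
  'o' => row 0
  'o' => row 1
  'e' => row 0
  'b' => row 1
Rows:
  Row 0: "ooe"
  Row 1: "nob"
First row length: 3

3


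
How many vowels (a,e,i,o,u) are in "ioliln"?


Input: ioliln
Checking each character:
  'i' at position 0: vowel (running total: 1)
  'o' at position 1: vowel (running total: 2)
  'l' at position 2: consonant
  'i' at position 3: vowel (running total: 3)
  'l' at position 4: consonant
  'n' at position 5: consonant
Total vowels: 3

3


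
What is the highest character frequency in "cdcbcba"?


Input: cdcbcba
Character counts:
  'a': 1
  'b': 2
  'c': 3
  'd': 1
Maximum frequency: 3

3


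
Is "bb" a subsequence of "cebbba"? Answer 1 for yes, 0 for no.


Check if "bb" is a subsequence of "cebbba"
Greedy scan:
  Position 0 ('c'): no match needed
  Position 1 ('e'): no match needed
  Position 2 ('b'): matches sub[0] = 'b'
  Position 3 ('b'): matches sub[1] = 'b'
  Position 4 ('b'): no match needed
  Position 5 ('a'): no match needed
All 2 characters matched => is a subsequence

1


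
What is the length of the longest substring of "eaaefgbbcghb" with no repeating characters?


Input: "eaaefgbbcghb"
Sliding window (track last position of each char):
  Position 0 ('e'): window [0,0] length 1 -- new best
  Position 1 ('a'): window [0,1] length 2 -- new best
  Position 2 ('a'): repeat (last at 1), move window start to 2
  Position 2 ('a'): window [2,2] length 1
  Position 3 ('e'): window [2,3] length 2
  Position 4 ('f'): window [2,4] length 3 -- new best
  Position 5 ('g'): window [2,5] length 4 -- new best
  Position 6 ('b'): window [2,6] length 5 -- new best
  Position 7 ('b'): repeat (last at 6), move window start to 7
  Position 7 ('b'): window [7,7] length 1
  Position 8 ('c'): window [7,8] length 2
  Position 9 ('g'): window [7,9] length 3
  Position 10 ('h'): window [7,10] length 4
  Position 11 ('b'): repeat (last at 7), move window start to 8
  Position 11 ('b'): window [8,11] length 4
Longest substring with no repeats: "aefgb" with length 5

5


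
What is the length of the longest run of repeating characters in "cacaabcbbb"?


Input: "cacaabcbbb"
Scanning for longest run:
  Position 1 ('a'): new char, reset run to 1
  Position 2 ('c'): new char, reset run to 1
  Position 3 ('a'): new char, reset run to 1
  Position 4 ('a'): continues run of 'a', length=2
  Position 5 ('b'): new char, reset run to 1
  Position 6 ('c'): new char, reset run to 1
  Position 7 ('b'): new char, reset run to 1
  Position 8 ('b'): continues run of 'b', length=2
  Position 9 ('b'): continues run of 'b', length=3
Longest run: 'b' with length 3

3


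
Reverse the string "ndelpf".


Input: ndelpf
Reading characters right to left:
  Position 5: 'f'
  Position 4: 'p'
  Position 3: 'l'
  Position 2: 'e'
  Position 1: 'd'
  Position 0: 'n'
Reversed: fpledn

fpledn


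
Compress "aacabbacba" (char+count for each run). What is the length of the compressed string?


Input: aacabbacba
Runs:
  'a' x 2 => "a2"
  'c' x 1 => "c1"
  'a' x 1 => "a1"
  'b' x 2 => "b2"
  'a' x 1 => "a1"
  'c' x 1 => "c1"
  'b' x 1 => "b1"
  'a' x 1 => "a1"
Compressed: "a2c1a1b2a1c1b1a1"
Compressed length: 16

16


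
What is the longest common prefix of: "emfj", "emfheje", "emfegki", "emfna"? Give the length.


Words: emfj, emfheje, emfegki, emfna
  Position 0: all 'e' => match
  Position 1: all 'm' => match
  Position 2: all 'f' => match
  Position 3: ('j', 'h', 'e', 'n') => mismatch, stop
LCP = "emf" (length 3)

3


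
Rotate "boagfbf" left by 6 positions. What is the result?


Input: "boagfbf", rotate left by 6
First 6 characters: "boagfb"
Remaining characters: "f"
Concatenate remaining + first: "f" + "boagfb" = "fboagfb"

fboagfb


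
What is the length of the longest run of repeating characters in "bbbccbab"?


Input: "bbbccbab"
Scanning for longest run:
  Position 1 ('b'): continues run of 'b', length=2
  Position 2 ('b'): continues run of 'b', length=3
  Position 3 ('c'): new char, reset run to 1
  Position 4 ('c'): continues run of 'c', length=2
  Position 5 ('b'): new char, reset run to 1
  Position 6 ('a'): new char, reset run to 1
  Position 7 ('b'): new char, reset run to 1
Longest run: 'b' with length 3

3


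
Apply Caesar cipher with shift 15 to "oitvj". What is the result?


Caesar cipher: shift "oitvj" by 15
  'o' (pos 14) + 15 = pos 3 = 'd'
  'i' (pos 8) + 15 = pos 23 = 'x'
  't' (pos 19) + 15 = pos 8 = 'i'
  'v' (pos 21) + 15 = pos 10 = 'k'
  'j' (pos 9) + 15 = pos 24 = 'y'
Result: dxiky

dxiky


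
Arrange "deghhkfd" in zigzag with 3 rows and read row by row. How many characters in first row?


Zigzag "deghhkfd" into 3 rows:
Placing characters:
  'd' => row 0
  'e' => row 1
  'g' => row 2
  'h' => row 1
  'h' => row 0
  'k' => row 1
  'f' => row 2
  'd' => row 1
Rows:
  Row 0: "dh"
  Row 1: "ehkd"
  Row 2: "gf"
First row length: 2

2


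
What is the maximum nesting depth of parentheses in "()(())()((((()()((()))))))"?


Input: "()(())()((((()()((()))))))"
Tracking depth:
  Position 0 '(': depth becomes 1
  Position 1 ')': depth becomes 0
  Position 2 '(': depth becomes 1
  Position 3 '(': depth becomes 2
  Position 4 ')': depth becomes 1
  Position 5 ')': depth becomes 0
  Position 6 '(': depth becomes 1
  Position 7 ')': depth becomes 0
  Position 8 '(': depth becomes 1
  Position 9 '(': depth becomes 2
  Position 10 '(': depth becomes 3
  Position 11 '(': depth becomes 4
  Position 12 '(': depth becomes 5
  Position 13 ')': depth becomes 4
  Position 14 '(': depth becomes 5
  Position 15 ')': depth becomes 4
  Position 16 '(': depth becomes 5
  Position 17 '(': depth becomes 6
  Position 18 '(': depth becomes 7
  Position 19 ')': depth becomes 6
  Position 20 ')': depth becomes 5
  Position 21 ')': depth becomes 4
  Position 22 ')': depth becomes 3
  Position 23 ')': depth becomes 2
  Position 24 ')': depth becomes 1
  Position 25 ')': depth becomes 0
Maximum depth reached: 7

7


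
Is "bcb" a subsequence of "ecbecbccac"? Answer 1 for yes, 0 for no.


Check if "bcb" is a subsequence of "ecbecbccac"
Greedy scan:
  Position 0 ('e'): no match needed
  Position 1 ('c'): no match needed
  Position 2 ('b'): matches sub[0] = 'b'
  Position 3 ('e'): no match needed
  Position 4 ('c'): matches sub[1] = 'c'
  Position 5 ('b'): matches sub[2] = 'b'
  Position 6 ('c'): no match needed
  Position 7 ('c'): no match needed
  Position 8 ('a'): no match needed
  Position 9 ('c'): no match needed
All 3 characters matched => is a subsequence

1


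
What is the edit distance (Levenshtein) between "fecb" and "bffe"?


Computing edit distance: "fecb" -> "bffe"
DP table:
           b    f    f    e
      0    1    2    3    4
  f   1    1    1    2    3
  e   2    2    2    2    2
  c   3    3    3    3    3
  b   4    3    4    4    4
Edit distance = dp[4][4] = 4

4


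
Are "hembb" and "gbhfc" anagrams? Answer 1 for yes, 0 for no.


Strings: "hembb", "gbhfc"
Sorted first:  bbehm
Sorted second: bcfgh
Differ at position 1: 'b' vs 'c' => not anagrams

0


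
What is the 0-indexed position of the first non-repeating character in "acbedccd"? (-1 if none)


Input: acbedccd
Character frequencies:
  'a': 1
  'b': 1
  'c': 3
  'd': 2
  'e': 1
Scanning left to right for freq == 1:
  Position 0 ('a'): unique! => answer = 0

0


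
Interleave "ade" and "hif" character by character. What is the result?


Interleaving "ade" and "hif":
  Position 0: 'a' from first, 'h' from second => "ah"
  Position 1: 'd' from first, 'i' from second => "di"
  Position 2: 'e' from first, 'f' from second => "ef"
Result: ahdief

ahdief


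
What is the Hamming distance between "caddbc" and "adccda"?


Comparing "caddbc" and "adccda" position by position:
  Position 0: 'c' vs 'a' => differ
  Position 1: 'a' vs 'd' => differ
  Position 2: 'd' vs 'c' => differ
  Position 3: 'd' vs 'c' => differ
  Position 4: 'b' vs 'd' => differ
  Position 5: 'c' vs 'a' => differ
Total differences (Hamming distance): 6

6


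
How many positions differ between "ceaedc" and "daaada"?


Comparing "ceaedc" and "daaada" position by position:
  Position 0: 'c' vs 'd' => DIFFER
  Position 1: 'e' vs 'a' => DIFFER
  Position 2: 'a' vs 'a' => same
  Position 3: 'e' vs 'a' => DIFFER
  Position 4: 'd' vs 'd' => same
  Position 5: 'c' vs 'a' => DIFFER
Positions that differ: 4

4


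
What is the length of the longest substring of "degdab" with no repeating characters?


Input: "degdab"
Sliding window (track last position of each char):
  Position 0 ('d'): window [0,0] length 1 -- new best
  Position 1 ('e'): window [0,1] length 2 -- new best
  Position 2 ('g'): window [0,2] length 3 -- new best
  Position 3 ('d'): repeat (last at 0), move window start to 1
  Position 3 ('d'): window [1,3] length 3
  Position 4 ('a'): window [1,4] length 4 -- new best
  Position 5 ('b'): window [1,5] length 5 -- new best
Longest substring with no repeats: "egdab" with length 5

5


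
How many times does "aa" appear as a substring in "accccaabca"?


Searching for "aa" in "accccaabca"
Scanning each position:
  Position 0: "ac" => no
  Position 1: "cc" => no
  Position 2: "cc" => no
  Position 3: "cc" => no
  Position 4: "ca" => no
  Position 5: "aa" => MATCH
  Position 6: "ab" => no
  Position 7: "bc" => no
  Position 8: "ca" => no
Total occurrences: 1

1


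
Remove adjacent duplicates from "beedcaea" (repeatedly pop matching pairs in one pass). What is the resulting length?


Input: beedcaea
Stack-based adjacent duplicate removal:
  Read 'b': push. Stack: b
  Read 'e': push. Stack: be
  Read 'e': matches stack top 'e' => pop. Stack: b
  Read 'd': push. Stack: bd
  Read 'c': push. Stack: bdc
  Read 'a': push. Stack: bdca
  Read 'e': push. Stack: bdcae
  Read 'a': push. Stack: bdcaea
Final stack: "bdcaea" (length 6)

6


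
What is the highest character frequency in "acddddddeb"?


Input: acddddddeb
Character counts:
  'a': 1
  'b': 1
  'c': 1
  'd': 6
  'e': 1
Maximum frequency: 6

6


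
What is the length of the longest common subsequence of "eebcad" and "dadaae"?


LCS of "eebcad" and "dadaae"
DP table:
           d    a    d    a    a    e
      0    0    0    0    0    0    0
  e   0    0    0    0    0    0    1
  e   0    0    0    0    0    0    1
  b   0    0    0    0    0    0    1
  c   0    0    0    0    0    0    1
  a   0    0    1    1    1    1    1
  d   0    1    1    2    2    2    2
LCS length = dp[6][6] = 2

2


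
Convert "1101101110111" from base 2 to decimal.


Input: "1101101110111" in base 2
Positional expansion:
  Digit '1' (value 1) x 2^12 = 4096
  Digit '1' (value 1) x 2^11 = 2048
  Digit '0' (value 0) x 2^10 = 0
  Digit '1' (value 1) x 2^9 = 512
  Digit '1' (value 1) x 2^8 = 256
  Digit '0' (value 0) x 2^7 = 0
  Digit '1' (value 1) x 2^6 = 64
  Digit '1' (value 1) x 2^5 = 32
  Digit '1' (value 1) x 2^4 = 16
  Digit '0' (value 0) x 2^3 = 0
  Digit '1' (value 1) x 2^2 = 4
  Digit '1' (value 1) x 2^1 = 2
  Digit '1' (value 1) x 2^0 = 1
Sum = 7031

7031


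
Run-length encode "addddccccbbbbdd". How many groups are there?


Input: addddccccbbbbdd
Scanning for consecutive runs:
  Group 1: 'a' x 1 (positions 0-0)
  Group 2: 'd' x 4 (positions 1-4)
  Group 3: 'c' x 4 (positions 5-8)
  Group 4: 'b' x 4 (positions 9-12)
  Group 5: 'd' x 2 (positions 13-14)
Total groups: 5

5


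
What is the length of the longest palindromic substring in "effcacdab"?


Input: "effcacdab"
Checking substrings for palindromes:
  [3:6] "cac" (len 3) => palindrome
  [1:3] "ff" (len 2) => palindrome
Longest palindromic substring: "cac" with length 3

3


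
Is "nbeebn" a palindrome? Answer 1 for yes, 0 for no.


Input: nbeebn
Reversed: nbeebn
  Compare pos 0 ('n') with pos 5 ('n'): match
  Compare pos 1 ('b') with pos 4 ('b'): match
  Compare pos 2 ('e') with pos 3 ('e'): match
Result: palindrome

1


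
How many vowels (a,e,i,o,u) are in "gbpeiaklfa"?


Input: gbpeiaklfa
Checking each character:
  'g' at position 0: consonant
  'b' at position 1: consonant
  'p' at position 2: consonant
  'e' at position 3: vowel (running total: 1)
  'i' at position 4: vowel (running total: 2)
  'a' at position 5: vowel (running total: 3)
  'k' at position 6: consonant
  'l' at position 7: consonant
  'f' at position 8: consonant
  'a' at position 9: vowel (running total: 4)
Total vowels: 4

4


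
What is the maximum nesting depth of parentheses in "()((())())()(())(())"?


Input: "()((())())()(())(())"
Tracking depth:
  Position 0 '(': depth becomes 1
  Position 1 ')': depth becomes 0
  Position 2 '(': depth becomes 1
  Position 3 '(': depth becomes 2
  Position 4 '(': depth becomes 3
  Position 5 ')': depth becomes 2
  Position 6 ')': depth becomes 1
  Position 7 '(': depth becomes 2
  Position 8 ')': depth becomes 1
  Position 9 ')': depth becomes 0
  Position 10 '(': depth becomes 1
  Position 11 ')': depth becomes 0
  Position 12 '(': depth becomes 1
  Position 13 '(': depth becomes 2
  Position 14 ')': depth becomes 1
  Position 15 ')': depth becomes 0
  Position 16 '(': depth becomes 1
  Position 17 '(': depth becomes 2
  Position 18 ')': depth becomes 1
  Position 19 ')': depth becomes 0
Maximum depth reached: 3

3


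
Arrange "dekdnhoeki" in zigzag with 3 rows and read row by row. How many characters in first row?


Zigzag "dekdnhoeki" into 3 rows:
Placing characters:
  'd' => row 0
  'e' => row 1
  'k' => row 2
  'd' => row 1
  'n' => row 0
  'h' => row 1
  'o' => row 2
  'e' => row 1
  'k' => row 0
  'i' => row 1
Rows:
  Row 0: "dnk"
  Row 1: "edhei"
  Row 2: "ko"
First row length: 3

3


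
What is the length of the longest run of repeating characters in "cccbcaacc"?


Input: "cccbcaacc"
Scanning for longest run:
  Position 1 ('c'): continues run of 'c', length=2
  Position 2 ('c'): continues run of 'c', length=3
  Position 3 ('b'): new char, reset run to 1
  Position 4 ('c'): new char, reset run to 1
  Position 5 ('a'): new char, reset run to 1
  Position 6 ('a'): continues run of 'a', length=2
  Position 7 ('c'): new char, reset run to 1
  Position 8 ('c'): continues run of 'c', length=2
Longest run: 'c' with length 3

3


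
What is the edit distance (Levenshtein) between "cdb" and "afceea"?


Computing edit distance: "cdb" -> "afceea"
DP table:
           a    f    c    e    e    a
      0    1    2    3    4    5    6
  c   1    1    2    2    3    4    5
  d   2    2    2    3    3    4    5
  b   3    3    3    3    4    4    5
Edit distance = dp[3][6] = 5

5


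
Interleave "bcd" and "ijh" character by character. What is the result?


Interleaving "bcd" and "ijh":
  Position 0: 'b' from first, 'i' from second => "bi"
  Position 1: 'c' from first, 'j' from second => "cj"
  Position 2: 'd' from first, 'h' from second => "dh"
Result: bicjdh

bicjdh


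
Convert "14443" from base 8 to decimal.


Input: "14443" in base 8
Positional expansion:
  Digit '1' (value 1) x 8^4 = 4096
  Digit '4' (value 4) x 8^3 = 2048
  Digit '4' (value 4) x 8^2 = 256
  Digit '4' (value 4) x 8^1 = 32
  Digit '3' (value 3) x 8^0 = 3
Sum = 6435

6435


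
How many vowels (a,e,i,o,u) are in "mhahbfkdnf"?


Input: mhahbfkdnf
Checking each character:
  'm' at position 0: consonant
  'h' at position 1: consonant
  'a' at position 2: vowel (running total: 1)
  'h' at position 3: consonant
  'b' at position 4: consonant
  'f' at position 5: consonant
  'k' at position 6: consonant
  'd' at position 7: consonant
  'n' at position 8: consonant
  'f' at position 9: consonant
Total vowels: 1

1


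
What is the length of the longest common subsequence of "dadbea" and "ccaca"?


LCS of "dadbea" and "ccaca"
DP table:
           c    c    a    c    a
      0    0    0    0    0    0
  d   0    0    0    0    0    0
  a   0    0    0    1    1    1
  d   0    0    0    1    1    1
  b   0    0    0    1    1    1
  e   0    0    0    1    1    1
  a   0    0    0    1    1    2
LCS length = dp[6][5] = 2

2


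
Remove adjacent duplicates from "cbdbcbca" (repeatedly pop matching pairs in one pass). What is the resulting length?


Input: cbdbcbca
Stack-based adjacent duplicate removal:
  Read 'c': push. Stack: c
  Read 'b': push. Stack: cb
  Read 'd': push. Stack: cbd
  Read 'b': push. Stack: cbdb
  Read 'c': push. Stack: cbdbc
  Read 'b': push. Stack: cbdbcb
  Read 'c': push. Stack: cbdbcbc
  Read 'a': push. Stack: cbdbcbca
Final stack: "cbdbcbca" (length 8)

8


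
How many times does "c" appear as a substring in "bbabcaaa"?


Searching for "c" in "bbabcaaa"
Scanning each position:
  Position 0: "b" => no
  Position 1: "b" => no
  Position 2: "a" => no
  Position 3: "b" => no
  Position 4: "c" => MATCH
  Position 5: "a" => no
  Position 6: "a" => no
  Position 7: "a" => no
Total occurrences: 1

1


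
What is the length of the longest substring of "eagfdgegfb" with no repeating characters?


Input: "eagfdgegfb"
Sliding window (track last position of each char):
  Position 0 ('e'): window [0,0] length 1 -- new best
  Position 1 ('a'): window [0,1] length 2 -- new best
  Position 2 ('g'): window [0,2] length 3 -- new best
  Position 3 ('f'): window [0,3] length 4 -- new best
  Position 4 ('d'): window [0,4] length 5 -- new best
  Position 5 ('g'): repeat (last at 2), move window start to 3
  Position 5 ('g'): window [3,5] length 3
  Position 6 ('e'): window [3,6] length 4
  Position 7 ('g'): repeat (last at 5), move window start to 6
  Position 7 ('g'): window [6,7] length 2
  Position 8 ('f'): window [6,8] length 3
  Position 9 ('b'): window [6,9] length 4
Longest substring with no repeats: "eagfd" with length 5

5


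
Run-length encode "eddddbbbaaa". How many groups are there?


Input: eddddbbbaaa
Scanning for consecutive runs:
  Group 1: 'e' x 1 (positions 0-0)
  Group 2: 'd' x 4 (positions 1-4)
  Group 3: 'b' x 3 (positions 5-7)
  Group 4: 'a' x 3 (positions 8-10)
Total groups: 4

4


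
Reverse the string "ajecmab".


Input: ajecmab
Reading characters right to left:
  Position 6: 'b'
  Position 5: 'a'
  Position 4: 'm'
  Position 3: 'c'
  Position 2: 'e'
  Position 1: 'j'
  Position 0: 'a'
Reversed: bamceja

bamceja


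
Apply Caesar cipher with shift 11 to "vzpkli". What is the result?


Caesar cipher: shift "vzpkli" by 11
  'v' (pos 21) + 11 = pos 6 = 'g'
  'z' (pos 25) + 11 = pos 10 = 'k'
  'p' (pos 15) + 11 = pos 0 = 'a'
  'k' (pos 10) + 11 = pos 21 = 'v'
  'l' (pos 11) + 11 = pos 22 = 'w'
  'i' (pos 8) + 11 = pos 19 = 't'
Result: gkavwt

gkavwt


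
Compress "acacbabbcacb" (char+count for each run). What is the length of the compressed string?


Input: acacbabbcacb
Runs:
  'a' x 1 => "a1"
  'c' x 1 => "c1"
  'a' x 1 => "a1"
  'c' x 1 => "c1"
  'b' x 1 => "b1"
  'a' x 1 => "a1"
  'b' x 2 => "b2"
  'c' x 1 => "c1"
  'a' x 1 => "a1"
  'c' x 1 => "c1"
  'b' x 1 => "b1"
Compressed: "a1c1a1c1b1a1b2c1a1c1b1"
Compressed length: 22

22


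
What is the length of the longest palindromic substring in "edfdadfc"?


Input: "edfdadfc"
Checking substrings for palindromes:
  [2:7] "fdadf" (len 5) => palindrome
  [1:4] "dfd" (len 3) => palindrome
  [3:6] "dad" (len 3) => palindrome
Longest palindromic substring: "fdadf" with length 5

5


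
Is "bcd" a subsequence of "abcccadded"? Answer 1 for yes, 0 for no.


Check if "bcd" is a subsequence of "abcccadded"
Greedy scan:
  Position 0 ('a'): no match needed
  Position 1 ('b'): matches sub[0] = 'b'
  Position 2 ('c'): matches sub[1] = 'c'
  Position 3 ('c'): no match needed
  Position 4 ('c'): no match needed
  Position 5 ('a'): no match needed
  Position 6 ('d'): matches sub[2] = 'd'
  Position 7 ('d'): no match needed
  Position 8 ('e'): no match needed
  Position 9 ('d'): no match needed
All 3 characters matched => is a subsequence

1


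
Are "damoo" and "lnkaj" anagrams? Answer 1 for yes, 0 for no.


Strings: "damoo", "lnkaj"
Sorted first:  admoo
Sorted second: ajkln
Differ at position 1: 'd' vs 'j' => not anagrams

0


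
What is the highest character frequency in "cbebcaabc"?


Input: cbebcaabc
Character counts:
  'a': 2
  'b': 3
  'c': 3
  'e': 1
Maximum frequency: 3

3


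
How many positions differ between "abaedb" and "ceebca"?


Comparing "abaedb" and "ceebca" position by position:
  Position 0: 'a' vs 'c' => DIFFER
  Position 1: 'b' vs 'e' => DIFFER
  Position 2: 'a' vs 'e' => DIFFER
  Position 3: 'e' vs 'b' => DIFFER
  Position 4: 'd' vs 'c' => DIFFER
  Position 5: 'b' vs 'a' => DIFFER
Positions that differ: 6

6


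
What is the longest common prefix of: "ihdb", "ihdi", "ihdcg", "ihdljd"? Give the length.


Words: ihdb, ihdi, ihdcg, ihdljd
  Position 0: all 'i' => match
  Position 1: all 'h' => match
  Position 2: all 'd' => match
  Position 3: ('b', 'i', 'c', 'l') => mismatch, stop
LCP = "ihd" (length 3)

3


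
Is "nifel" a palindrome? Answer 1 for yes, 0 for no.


Input: nifel
Reversed: lefin
  Compare pos 0 ('n') with pos 4 ('l'): MISMATCH
  Compare pos 1 ('i') with pos 3 ('e'): MISMATCH
Result: not a palindrome

0


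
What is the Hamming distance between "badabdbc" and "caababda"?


Comparing "badabdbc" and "caababda" position by position:
  Position 0: 'b' vs 'c' => differ
  Position 1: 'a' vs 'a' => same
  Position 2: 'd' vs 'a' => differ
  Position 3: 'a' vs 'b' => differ
  Position 4: 'b' vs 'a' => differ
  Position 5: 'd' vs 'b' => differ
  Position 6: 'b' vs 'd' => differ
  Position 7: 'c' vs 'a' => differ
Total differences (Hamming distance): 7

7


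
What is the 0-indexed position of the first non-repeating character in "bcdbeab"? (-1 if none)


Input: bcdbeab
Character frequencies:
  'a': 1
  'b': 3
  'c': 1
  'd': 1
  'e': 1
Scanning left to right for freq == 1:
  Position 0 ('b'): freq=3, skip
  Position 1 ('c'): unique! => answer = 1

1


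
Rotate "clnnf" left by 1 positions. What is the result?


Input: "clnnf", rotate left by 1
First 1 characters: "c"
Remaining characters: "lnnf"
Concatenate remaining + first: "lnnf" + "c" = "lnnfc"

lnnfc


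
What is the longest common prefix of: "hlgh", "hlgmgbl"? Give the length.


Words: hlgh, hlgmgbl
  Position 0: all 'h' => match
  Position 1: all 'l' => match
  Position 2: all 'g' => match
  Position 3: ('h', 'm') => mismatch, stop
LCP = "hlg" (length 3)

3


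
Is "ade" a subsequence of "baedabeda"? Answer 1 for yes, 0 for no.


Check if "ade" is a subsequence of "baedabeda"
Greedy scan:
  Position 0 ('b'): no match needed
  Position 1 ('a'): matches sub[0] = 'a'
  Position 2 ('e'): no match needed
  Position 3 ('d'): matches sub[1] = 'd'
  Position 4 ('a'): no match needed
  Position 5 ('b'): no match needed
  Position 6 ('e'): matches sub[2] = 'e'
  Position 7 ('d'): no match needed
  Position 8 ('a'): no match needed
All 3 characters matched => is a subsequence

1


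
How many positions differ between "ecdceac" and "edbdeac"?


Comparing "ecdceac" and "edbdeac" position by position:
  Position 0: 'e' vs 'e' => same
  Position 1: 'c' vs 'd' => DIFFER
  Position 2: 'd' vs 'b' => DIFFER
  Position 3: 'c' vs 'd' => DIFFER
  Position 4: 'e' vs 'e' => same
  Position 5: 'a' vs 'a' => same
  Position 6: 'c' vs 'c' => same
Positions that differ: 3

3


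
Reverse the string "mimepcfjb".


Input: mimepcfjb
Reading characters right to left:
  Position 8: 'b'
  Position 7: 'j'
  Position 6: 'f'
  Position 5: 'c'
  Position 4: 'p'
  Position 3: 'e'
  Position 2: 'm'
  Position 1: 'i'
  Position 0: 'm'
Reversed: bjfcpemim

bjfcpemim


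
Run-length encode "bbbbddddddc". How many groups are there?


Input: bbbbddddddc
Scanning for consecutive runs:
  Group 1: 'b' x 4 (positions 0-3)
  Group 2: 'd' x 6 (positions 4-9)
  Group 3: 'c' x 1 (positions 10-10)
Total groups: 3

3


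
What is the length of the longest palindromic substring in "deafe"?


Input: "deafe"
Checking substrings for palindromes:
  No multi-char palindromic substrings found
Longest palindromic substring: "d" with length 1

1


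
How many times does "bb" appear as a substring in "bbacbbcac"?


Searching for "bb" in "bbacbbcac"
Scanning each position:
  Position 0: "bb" => MATCH
  Position 1: "ba" => no
  Position 2: "ac" => no
  Position 3: "cb" => no
  Position 4: "bb" => MATCH
  Position 5: "bc" => no
  Position 6: "ca" => no
  Position 7: "ac" => no
Total occurrences: 2

2


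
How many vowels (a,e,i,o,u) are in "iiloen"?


Input: iiloen
Checking each character:
  'i' at position 0: vowel (running total: 1)
  'i' at position 1: vowel (running total: 2)
  'l' at position 2: consonant
  'o' at position 3: vowel (running total: 3)
  'e' at position 4: vowel (running total: 4)
  'n' at position 5: consonant
Total vowels: 4

4


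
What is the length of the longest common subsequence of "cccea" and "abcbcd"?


LCS of "cccea" and "abcbcd"
DP table:
           a    b    c    b    c    d
      0    0    0    0    0    0    0
  c   0    0    0    1    1    1    1
  c   0    0    0    1    1    2    2
  c   0    0    0    1    1    2    2
  e   0    0    0    1    1    2    2
  a   0    1    1    1    1    2    2
LCS length = dp[5][6] = 2

2


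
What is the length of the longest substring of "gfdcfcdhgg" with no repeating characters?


Input: "gfdcfcdhgg"
Sliding window (track last position of each char):
  Position 0 ('g'): window [0,0] length 1 -- new best
  Position 1 ('f'): window [0,1] length 2 -- new best
  Position 2 ('d'): window [0,2] length 3 -- new best
  Position 3 ('c'): window [0,3] length 4 -- new best
  Position 4 ('f'): repeat (last at 1), move window start to 2
  Position 4 ('f'): window [2,4] length 3
  Position 5 ('c'): repeat (last at 3), move window start to 4
  Position 5 ('c'): window [4,5] length 2
  Position 6 ('d'): window [4,6] length 3
  Position 7 ('h'): window [4,7] length 4
  Position 8 ('g'): window [4,8] length 5 -- new best
  Position 9 ('g'): repeat (last at 8), move window start to 9
  Position 9 ('g'): window [9,9] length 1
Longest substring with no repeats: "fcdhg" with length 5

5


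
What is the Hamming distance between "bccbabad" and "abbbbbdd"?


Comparing "bccbabad" and "abbbbbdd" position by position:
  Position 0: 'b' vs 'a' => differ
  Position 1: 'c' vs 'b' => differ
  Position 2: 'c' vs 'b' => differ
  Position 3: 'b' vs 'b' => same
  Position 4: 'a' vs 'b' => differ
  Position 5: 'b' vs 'b' => same
  Position 6: 'a' vs 'd' => differ
  Position 7: 'd' vs 'd' => same
Total differences (Hamming distance): 5

5


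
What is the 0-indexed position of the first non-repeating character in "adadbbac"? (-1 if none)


Input: adadbbac
Character frequencies:
  'a': 3
  'b': 2
  'c': 1
  'd': 2
Scanning left to right for freq == 1:
  Position 0 ('a'): freq=3, skip
  Position 1 ('d'): freq=2, skip
  Position 2 ('a'): freq=3, skip
  Position 3 ('d'): freq=2, skip
  Position 4 ('b'): freq=2, skip
  Position 5 ('b'): freq=2, skip
  Position 6 ('a'): freq=3, skip
  Position 7 ('c'): unique! => answer = 7

7


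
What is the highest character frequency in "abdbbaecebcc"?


Input: abdbbaecebcc
Character counts:
  'a': 2
  'b': 4
  'c': 3
  'd': 1
  'e': 2
Maximum frequency: 4

4


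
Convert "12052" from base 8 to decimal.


Input: "12052" in base 8
Positional expansion:
  Digit '1' (value 1) x 8^4 = 4096
  Digit '2' (value 2) x 8^3 = 1024
  Digit '0' (value 0) x 8^2 = 0
  Digit '5' (value 5) x 8^1 = 40
  Digit '2' (value 2) x 8^0 = 2
Sum = 5162

5162


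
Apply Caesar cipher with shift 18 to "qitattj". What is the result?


Caesar cipher: shift "qitattj" by 18
  'q' (pos 16) + 18 = pos 8 = 'i'
  'i' (pos 8) + 18 = pos 0 = 'a'
  't' (pos 19) + 18 = pos 11 = 'l'
  'a' (pos 0) + 18 = pos 18 = 's'
  't' (pos 19) + 18 = pos 11 = 'l'
  't' (pos 19) + 18 = pos 11 = 'l'
  'j' (pos 9) + 18 = pos 1 = 'b'
Result: ialsllb

ialsllb


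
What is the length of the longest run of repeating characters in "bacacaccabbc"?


Input: "bacacaccabbc"
Scanning for longest run:
  Position 1 ('a'): new char, reset run to 1
  Position 2 ('c'): new char, reset run to 1
  Position 3 ('a'): new char, reset run to 1
  Position 4 ('c'): new char, reset run to 1
  Position 5 ('a'): new char, reset run to 1
  Position 6 ('c'): new char, reset run to 1
  Position 7 ('c'): continues run of 'c', length=2
  Position 8 ('a'): new char, reset run to 1
  Position 9 ('b'): new char, reset run to 1
  Position 10 ('b'): continues run of 'b', length=2
  Position 11 ('c'): new char, reset run to 1
Longest run: 'c' with length 2

2
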